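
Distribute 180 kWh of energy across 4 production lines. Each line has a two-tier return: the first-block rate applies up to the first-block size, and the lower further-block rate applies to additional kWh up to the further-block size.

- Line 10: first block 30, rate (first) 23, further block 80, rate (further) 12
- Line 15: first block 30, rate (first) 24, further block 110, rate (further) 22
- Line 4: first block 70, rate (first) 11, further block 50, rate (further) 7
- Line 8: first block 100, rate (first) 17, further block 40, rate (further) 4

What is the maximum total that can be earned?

Treat each block as its own option and order by rate: Line 15/T1 24 > Line 10/T1 23 > Line 15/T2 22 > Line 8/T1 17 > Line 10/T2 12 > Line 4/T1 11 > Line 4/T2 7 > Line 8/T2 4.
Fill Line 15 T1 block (30 at 24) → 150 left.
Fill Line 10 T1 block (30 at 23) → 120 left.
Line 15/T2 (22): +110 → 10 left.
Line 8/T1: +10 of 100 at 17; pool empty.
Total = 24×30 + 23×30 + 22×110 + 17×10 = 4000.

4000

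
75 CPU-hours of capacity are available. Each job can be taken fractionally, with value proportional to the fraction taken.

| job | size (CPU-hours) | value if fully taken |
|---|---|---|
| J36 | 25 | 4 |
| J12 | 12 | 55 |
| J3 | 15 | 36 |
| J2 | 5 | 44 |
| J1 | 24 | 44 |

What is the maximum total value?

Sort by value density: J2 44/5≈8.8, J12 55/12≈4.58, J3 36/15≈2.4, J1 44/24≈1.83, J36 4/25≈0.16.
All 5 CPU-hours of J2 fit (value 44) → 70 remain.
J12: take in full, 12 CPU-hours for value 55 → 58 left.
All 15 CPU-hours of J3 fit (value 36) → 43 remain.
Take all of J1 (24 CPU-hours, value 44) → 19 CPU-hours left.
Fill the last 19 CPU-hours with part of J36: 19/25 of it earns 3.04.
Total value = 182.04.

182.04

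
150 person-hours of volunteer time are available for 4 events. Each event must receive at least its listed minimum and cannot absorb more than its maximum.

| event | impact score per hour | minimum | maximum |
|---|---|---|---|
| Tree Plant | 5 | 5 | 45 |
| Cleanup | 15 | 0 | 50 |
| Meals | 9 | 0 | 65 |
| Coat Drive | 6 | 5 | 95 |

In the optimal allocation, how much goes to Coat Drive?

Meeting every minimum uses 5+0+0+5 = 10 person-hours, leaving 140.
Rank by impact score per hour: Cleanup 15 > Meals 9 > Coat Drive 6 > Tree Plant 5.
Cleanup: +50 to 50 (cap) — 90 left.
Give Meals 65 more to hit its cap of 65 — 25 left.
Coat Drive has room for 90 more but only 25 remain, so it gets 30.

30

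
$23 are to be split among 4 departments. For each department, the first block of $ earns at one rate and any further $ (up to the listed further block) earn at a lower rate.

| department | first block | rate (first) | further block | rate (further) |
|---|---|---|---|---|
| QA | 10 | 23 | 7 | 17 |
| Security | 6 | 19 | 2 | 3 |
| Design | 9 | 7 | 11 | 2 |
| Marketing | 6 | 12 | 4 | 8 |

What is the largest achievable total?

Order all 8 blocks by rate: QA/first 23 > Security/first 19 > QA/second 17 > Marketing/first 12 > Marketing/second 8 > Design/first 7 > Security/second 3 > Design/second 2.
QA first at 23: fill all 10 → 13 left.
Security/first (19): +6 → 7 left.
QA second at 17: fill all 7 → 0 left.
Total = 23×10 + 19×6 + 17×7 = 463.

463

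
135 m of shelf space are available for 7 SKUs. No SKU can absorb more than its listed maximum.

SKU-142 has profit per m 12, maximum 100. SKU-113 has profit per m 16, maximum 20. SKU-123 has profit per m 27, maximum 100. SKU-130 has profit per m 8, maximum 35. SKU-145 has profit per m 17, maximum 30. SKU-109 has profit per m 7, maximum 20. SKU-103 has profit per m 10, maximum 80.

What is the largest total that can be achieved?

Highest profit per m first: SKU-123 27 > SKU-145 17 > SKU-113 16 > SKU-142 12 > SKU-103 10 > SKU-130 8 > SKU-109 7.
SKU-123 takes 100 to reach its cap of 100 → 35 left.
Give SKU-145 30 to hit its cap of 30 → 5 left.
Only 5 left; SKU-113 takes them to reach 5.
Total = 16×5 + 27×100 + 17×30 = 3290.

3290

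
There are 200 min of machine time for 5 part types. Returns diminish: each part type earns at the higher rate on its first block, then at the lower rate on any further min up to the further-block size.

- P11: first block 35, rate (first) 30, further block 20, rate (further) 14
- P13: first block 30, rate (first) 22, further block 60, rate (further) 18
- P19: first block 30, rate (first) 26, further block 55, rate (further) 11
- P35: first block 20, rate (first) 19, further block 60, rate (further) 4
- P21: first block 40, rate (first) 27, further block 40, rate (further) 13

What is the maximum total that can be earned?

4760

Order all 10 blocks by rate: P11/tier1 30 > P21/tier1 27 > P19/tier1 26 > P13/tier1 22 > P35/tier1 19 > P13/tier2 18 > P11/tier2 14 > P21/tier2 13 > P19/tier2 11 > P35/tier2 4.
P11 tier1 at 30: fill all 35 → 165 left.
Fill P21 tier1 block (40 at 27) → 125 left.
P19/tier1 (26): +30 → 95 left.
Fill P13 tier1 block (30 at 22) → 65 left.
Fill P35 tier1 block (20 at 19) → 45 left.
45 remain; put them into P13 tier2 at 18.
Total = 30×35 + 27×40 + 26×30 + 22×30 + 19×20 + 18×45 = 4760.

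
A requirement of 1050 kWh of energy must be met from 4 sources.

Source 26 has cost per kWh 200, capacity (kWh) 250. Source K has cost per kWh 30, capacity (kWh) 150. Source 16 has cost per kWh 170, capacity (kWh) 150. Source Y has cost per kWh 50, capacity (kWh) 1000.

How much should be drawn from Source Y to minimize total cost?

900

Cheapest first:
Take 150 from Source K at 30 — need 900 more.
Take 900 from Source Y at 50 to finish.
Source 16, Source 26: unused.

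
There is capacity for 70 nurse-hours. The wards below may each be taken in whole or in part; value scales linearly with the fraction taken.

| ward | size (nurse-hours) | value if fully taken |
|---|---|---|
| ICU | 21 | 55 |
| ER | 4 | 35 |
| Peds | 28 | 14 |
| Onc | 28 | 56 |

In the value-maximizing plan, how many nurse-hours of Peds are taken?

Rank by value-to-size ratio: ER 35/4≈8.75, ICU 55/21≈2.62, Onc 56/28≈2, Peds 14/28≈0.5.
Take all of ER (4 nurse-hours, value 35) — 66 nurse-hours left.
All 21 nurse-hours of ICU fit (value 55) — 45 remain.
Take all of Onc (28 nurse-hours, value 56) — 17 nurse-hours left.
Only 17 nurse-hours remain; take 17/28 of Peds for value 14×17/28 = 8.5.

17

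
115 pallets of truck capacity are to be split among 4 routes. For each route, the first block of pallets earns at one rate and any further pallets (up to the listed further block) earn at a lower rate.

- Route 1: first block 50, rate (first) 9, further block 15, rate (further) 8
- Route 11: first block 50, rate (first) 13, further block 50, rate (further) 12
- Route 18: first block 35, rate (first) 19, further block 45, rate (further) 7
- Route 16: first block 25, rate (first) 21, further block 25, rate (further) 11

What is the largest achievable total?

Order all 8 blocks by rate: Route 16/tier1 21 > Route 18/tier1 19 > Route 11/tier1 13 > Route 11/tier2 12 > Route 16/tier2 11 > Route 1/tier1 9 > Route 1/tier2 8 > Route 18/tier2 7.
Fill Route 16 tier1 block (25 at 21) → 90 left.
Route 18 tier1 at 19: fill all 35 → 55 left.
Route 11/tier1 (13): +50 → 5 left.
5 remain; put them into Route 11 tier2 at 12.
Total = 21×25 + 19×35 + 13×50 + 12×5 = 1900.

1900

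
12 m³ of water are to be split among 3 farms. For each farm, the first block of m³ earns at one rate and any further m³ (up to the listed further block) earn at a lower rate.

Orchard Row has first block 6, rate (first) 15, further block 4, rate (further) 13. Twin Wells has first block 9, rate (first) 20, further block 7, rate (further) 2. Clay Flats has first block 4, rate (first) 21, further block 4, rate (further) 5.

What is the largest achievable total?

244

Order all 6 blocks by rate: Clay Flats/first 21 > Twin Wells/first 20 > Orchard Row/first 15 > Orchard Row/second 13 > Clay Flats/second 5 > Twin Wells/second 2.
Fill Clay Flats first block (4 at 21) → 8 left.
8 remain; put them into Twin Wells first at 20.
Total = 21×4 + 20×8 = 244.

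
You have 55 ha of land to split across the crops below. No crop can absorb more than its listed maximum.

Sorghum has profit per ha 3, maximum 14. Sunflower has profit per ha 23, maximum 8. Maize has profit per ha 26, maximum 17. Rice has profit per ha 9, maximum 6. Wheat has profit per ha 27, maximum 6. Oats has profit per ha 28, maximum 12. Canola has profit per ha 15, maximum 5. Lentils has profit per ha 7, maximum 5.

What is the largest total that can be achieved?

1260

Order the crops by profit per ha: Oats 28 > Wheat 27 > Maize 26 > Sunflower 23 > Canola 15 > Rice 9 > Lentils 7 > Sorghum 3.
Give Oats 12 to hit its cap of 12 — 43 left.
Give Wheat 6 to hit its cap of 6 — 37 left.
Maize: +17 to 17 (cap) — 20 left.
Sunflower: +8 to 8 (cap) — 12 left.
Canola: +5 to 5 (cap) — 7 left.
Rice takes 6 to reach its cap of 6 — 1 left.
Lentils: +1 (room for 5) → 1. Pool exhausted.
Total = 23×8 + 26×17 + 9×6 + 27×6 + 28×12 + 15×5 + 7×1 = 1260.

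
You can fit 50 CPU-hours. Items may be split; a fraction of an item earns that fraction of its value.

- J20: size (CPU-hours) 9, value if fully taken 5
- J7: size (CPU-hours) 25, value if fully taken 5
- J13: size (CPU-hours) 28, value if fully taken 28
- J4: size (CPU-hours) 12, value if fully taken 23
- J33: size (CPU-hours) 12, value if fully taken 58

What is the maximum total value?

Sort by value density: J33 58/12≈4.83, J4 23/12≈1.92, J13 28/28≈1, J20 5/9≈0.556, J7 5/25≈0.2.
All 12 CPU-hours of J33 fit (value 58) — 38 remain.
Take all of J4 (12 CPU-hours, value 23) — 26 CPU-hours left.
26 CPU-hours left: a 26/28 share of J13 gives 28×26/28 = 26.
Total value = 107.

107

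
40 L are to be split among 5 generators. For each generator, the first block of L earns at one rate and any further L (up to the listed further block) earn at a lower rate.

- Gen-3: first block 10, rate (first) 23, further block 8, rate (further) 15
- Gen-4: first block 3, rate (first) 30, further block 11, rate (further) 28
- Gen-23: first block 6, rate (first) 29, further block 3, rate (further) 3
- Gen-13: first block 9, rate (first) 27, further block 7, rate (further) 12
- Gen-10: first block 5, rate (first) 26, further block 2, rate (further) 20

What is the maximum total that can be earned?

1083

Treat each block as its own option and order by rate: Gen-4/tier1 30 > Gen-23/tier1 29 > Gen-4/tier2 28 > Gen-13/tier1 27 > Gen-10/tier1 26 > Gen-3/tier1 23 > Gen-10/tier2 20 > Gen-3/tier2 15 > Gen-13/tier2 12 > Gen-23/tier2 3.
Gen-4 tier1 at 30: fill all 3 ; 37 left.
Gen-23 tier1 at 29: fill all 6 ; 31 left.
Gen-4/tier2 (28): +11 ; 20 left.
Fill Gen-13 tier1 block (9 at 27) ; 11 left.
Fill Gen-10 tier1 block (5 at 26) ; 6 left.
Gen-3 tier1 at 23: only 6 left, fill 6.
Total = 30×3 + 29×6 + 28×11 + 27×9 + 26×5 + 23×6 = 1083.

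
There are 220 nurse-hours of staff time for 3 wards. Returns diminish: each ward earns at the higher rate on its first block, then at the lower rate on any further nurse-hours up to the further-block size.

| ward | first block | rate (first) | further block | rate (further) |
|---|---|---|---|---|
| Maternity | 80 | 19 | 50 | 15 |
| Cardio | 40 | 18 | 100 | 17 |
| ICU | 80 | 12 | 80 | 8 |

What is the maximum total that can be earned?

Treat each block as its own option and order by rate: Maternity/T1 19 > Cardio/T1 18 > Cardio/T2 17 > Maternity/T2 15 > ICU/T1 12 > ICU/T2 8.
Fill Maternity T1 block (80 at 19) ; 140 left.
Cardio/T1 (18): +40 ; 100 left.
Cardio/T2 (17): +100 ; 0 left.
Total = 19×80 + 18×40 + 17×100 = 3940.

3940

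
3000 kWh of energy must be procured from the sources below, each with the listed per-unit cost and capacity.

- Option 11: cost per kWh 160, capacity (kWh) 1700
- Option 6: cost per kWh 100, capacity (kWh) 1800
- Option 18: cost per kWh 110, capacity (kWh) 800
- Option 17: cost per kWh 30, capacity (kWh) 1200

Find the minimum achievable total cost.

Use sources in increasing cost order.
Option 17 (30): use full 1200 ; 1800 kWh to go.
Option 6 (100): use full 1800 ; 0 kWh to go.
Option 18, Option 11: unused.
Cost = 1200×30 + 1800×100 = 216000.

216000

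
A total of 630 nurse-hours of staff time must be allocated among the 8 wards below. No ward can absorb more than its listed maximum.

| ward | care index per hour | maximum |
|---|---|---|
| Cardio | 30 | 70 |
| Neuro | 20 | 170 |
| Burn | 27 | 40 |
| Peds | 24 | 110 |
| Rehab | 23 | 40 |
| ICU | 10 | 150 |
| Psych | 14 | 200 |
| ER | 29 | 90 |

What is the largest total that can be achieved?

14290

Highest care index per hour first: Cardio 30 > ER 29 > Burn 27 > Peds 24 > Rehab 23 > Neuro 20 > Psych 14 > ICU 10.
Give Cardio 70 to hit its cap of 70 — 560 left.
ER takes 90 to reach its cap of 90 — 470 left.
Burn takes 40 to reach its cap of 40 — 430 left.
Give Peds 110 to hit its cap of 110 — 320 left.
Rehab takes 40 to reach its cap of 40 — 280 left.
Give Neuro 170 to hit its cap of 170 — 110 left.
Only 110 left; Psych takes them to reach 110.
Total = 30×70 + 20×170 + 27×40 + 24×110 + 23×40 + 14×110 + 29×90 = 14290.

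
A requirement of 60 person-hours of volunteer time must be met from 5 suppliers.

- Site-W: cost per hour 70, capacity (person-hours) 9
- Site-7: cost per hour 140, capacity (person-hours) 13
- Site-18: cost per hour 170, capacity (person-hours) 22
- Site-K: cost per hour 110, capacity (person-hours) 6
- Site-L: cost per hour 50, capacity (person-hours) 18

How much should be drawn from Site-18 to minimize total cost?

Fill from the cheapest supplier first.
Site-L (50): use full 18 → 42 person-hours to go.
Site-W (70): use full 9 → 33 person-hours to go.
Take 6 from Site-K at 110 → need 27 more.
Site-7 at 140: take all 13 person-hours → 14 still needed.
Take 14 from Site-18 at 170 to finish.

14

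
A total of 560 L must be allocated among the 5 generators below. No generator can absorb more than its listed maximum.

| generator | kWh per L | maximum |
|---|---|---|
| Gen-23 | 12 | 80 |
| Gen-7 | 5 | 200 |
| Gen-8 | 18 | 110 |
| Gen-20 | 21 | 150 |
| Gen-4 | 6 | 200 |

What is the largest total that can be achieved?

Rank by kWh per L: Gen-20 21 > Gen-8 18 > Gen-23 12 > Gen-4 6 > Gen-7 5.
Gen-20: +150 to 150 (cap) — 410 left.
Gen-8: +110 to 110 (cap) — 300 left.
Give Gen-23 80 to hit its cap of 80 — 220 left.
Gen-4 takes 200 to reach its cap of 200 — 20 left.
Gen-7 has room for 200 but only 20 remain, so it gets 20.
Total = 12×80 + 5×20 + 18×110 + 21×150 + 6×200 = 7390.

7390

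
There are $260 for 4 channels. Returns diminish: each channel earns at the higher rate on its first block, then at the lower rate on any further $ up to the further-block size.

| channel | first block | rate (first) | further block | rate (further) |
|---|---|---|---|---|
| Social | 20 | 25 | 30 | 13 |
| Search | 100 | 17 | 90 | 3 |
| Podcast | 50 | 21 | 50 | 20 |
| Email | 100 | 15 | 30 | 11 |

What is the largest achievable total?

4850

Order all 8 blocks by rate: Social/T1 25 > Podcast/T1 21 > Podcast/T2 20 > Search/T1 17 > Email/T1 15 > Social/T2 13 > Email/T2 11 > Search/T2 3.
Social T1 at 25: fill all 20 ; 240 left.
Podcast T1 at 21: fill all 50 ; 190 left.
Fill Podcast T2 block (50 at 20) ; 140 left.
Search/T1 (17): +100 ; 40 left.
Email T1 at 15: only 40 left, fill 40.
Total = 25×20 + 21×50 + 20×50 + 17×100 + 15×40 = 4850.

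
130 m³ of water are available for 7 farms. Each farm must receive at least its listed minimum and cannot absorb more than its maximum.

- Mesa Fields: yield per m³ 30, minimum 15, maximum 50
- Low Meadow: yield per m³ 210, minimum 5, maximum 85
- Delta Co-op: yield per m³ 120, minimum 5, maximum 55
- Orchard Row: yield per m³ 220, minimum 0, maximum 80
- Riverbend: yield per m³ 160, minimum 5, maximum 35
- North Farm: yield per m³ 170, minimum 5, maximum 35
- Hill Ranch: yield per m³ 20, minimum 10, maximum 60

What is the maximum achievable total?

Meeting every minimum uses 15+5+5+0+5+5+10 = 45 m³, leaving 85.
Highest yield per m³ first: Orchard Row 220 > Low Meadow 210 > North Farm 170 > Riverbend 160 > Delta Co-op 120 > Mesa Fields 30 > Hill Ranch 20.
Orchard Row takes 80 more to reach its cap of 80 ; 5 left.
Low Meadow has room for 80 more but only 5 remain, so it gets 10.
Total = 30×15 + 210×10 + 120×5 + 220×80 + 160×5 + 170×5 + 20×10 = 22600.

22600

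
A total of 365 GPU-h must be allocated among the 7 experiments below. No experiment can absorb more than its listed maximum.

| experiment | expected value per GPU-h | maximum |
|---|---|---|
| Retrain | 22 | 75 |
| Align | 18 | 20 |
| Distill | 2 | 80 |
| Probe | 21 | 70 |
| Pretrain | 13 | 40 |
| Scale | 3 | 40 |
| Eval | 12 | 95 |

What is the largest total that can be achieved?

Rank by expected value per GPU-h: Retrain 22 > Probe 21 > Align 18 > Pretrain 13 > Eval 12 > Scale 3 > Distill 2.
Give Retrain 75 to hit its cap of 75 ; 290 left.
Probe takes 70 to reach its cap of 70 ; 220 left.
Align: +20 to 20 (cap) ; 200 left.
Give Pretrain 40 to hit its cap of 40 ; 160 left.
Give Eval 95 to hit its cap of 95 ; 65 left.
Scale takes 40 to reach its cap of 40 ; 25 left.
Distill has room for 80 but only 25 remain, so it gets 25.
Total = 22×75 + 18×20 + 2×25 + 21×70 + 13×40 + 3×40 + 12×95 = 5310.

5310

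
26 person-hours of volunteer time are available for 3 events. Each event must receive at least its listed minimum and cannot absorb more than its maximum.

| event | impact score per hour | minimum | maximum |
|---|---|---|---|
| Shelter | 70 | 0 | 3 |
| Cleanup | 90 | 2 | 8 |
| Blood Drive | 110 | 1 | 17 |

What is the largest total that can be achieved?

2660

Meeting every minimum uses 0+2+1 = 3 person-hours, leaving 23.
Highest impact score per hour first: Blood Drive 110 > Cleanup 90 > Shelter 70.
Blood Drive takes 16 more to reach its cap of 17 ; 7 left.
Cleanup takes 6 more to reach its cap of 8 ; 1 left.
Shelter: +1 (room for 3) → 1. Pool exhausted.
Total = 70×1 + 90×8 + 110×17 = 2660.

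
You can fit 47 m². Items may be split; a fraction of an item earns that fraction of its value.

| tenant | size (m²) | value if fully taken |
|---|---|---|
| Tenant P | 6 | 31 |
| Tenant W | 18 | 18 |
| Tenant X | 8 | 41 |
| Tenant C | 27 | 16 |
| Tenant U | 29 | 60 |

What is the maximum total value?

Sort by value density: Tenant P 31/6≈5.17, Tenant X 41/8≈5.12, Tenant U 60/29≈2.07, Tenant W 18/18≈1, Tenant C 16/27≈0.593.
All 6 m² of Tenant P fit (value 31) — 41 remain.
Take all of Tenant X (8 m², value 41) — 33 m² left.
All 29 m² of Tenant U fit (value 60) — 4 remain.
Only 4 m² remain; take 4/18 of Tenant W for value 18×4/18 = 4.
Total value = 136.

136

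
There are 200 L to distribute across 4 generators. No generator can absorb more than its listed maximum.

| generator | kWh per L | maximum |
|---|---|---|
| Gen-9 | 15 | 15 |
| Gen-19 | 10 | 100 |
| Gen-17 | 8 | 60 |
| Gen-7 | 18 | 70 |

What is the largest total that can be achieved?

Highest kWh per L first: Gen-7 18 > Gen-9 15 > Gen-19 10 > Gen-17 8.
Give Gen-7 70 to hit its cap of 70 — 130 left.
Give Gen-9 15 to hit its cap of 15 — 115 left.
Gen-19: +100 to 100 (cap) — 15 left.
Gen-17: +15 (room for 60) → 15. Pool exhausted.
Total = 15×15 + 10×100 + 8×15 + 18×70 = 2605.

2605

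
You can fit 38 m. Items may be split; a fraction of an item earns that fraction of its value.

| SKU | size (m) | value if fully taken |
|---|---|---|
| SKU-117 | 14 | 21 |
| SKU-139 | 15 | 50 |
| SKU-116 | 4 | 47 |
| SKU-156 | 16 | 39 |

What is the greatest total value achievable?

140.5

Best value per unit of size first: SKU-116 47/4≈11.8, SKU-139 50/15≈3.33, SKU-156 39/16≈2.44, SKU-117 21/14≈1.5.
All 4 m of SKU-116 fit (value 47) ; 34 remain.
SKU-139: take in full, 15 m for value 50 ; 19 left.
All 16 m of SKU-156 fit (value 39) ; 3 remain.
3 m left: a 3/14 share of SKU-117 gives 21×3/14 = 4.5.
Total value = 140.5.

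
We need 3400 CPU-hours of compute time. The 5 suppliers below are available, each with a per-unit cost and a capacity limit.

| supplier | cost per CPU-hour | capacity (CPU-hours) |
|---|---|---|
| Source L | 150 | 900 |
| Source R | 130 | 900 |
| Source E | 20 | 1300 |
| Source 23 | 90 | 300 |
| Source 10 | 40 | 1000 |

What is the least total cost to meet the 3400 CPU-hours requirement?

Fill from the cheapest supplier first.
Source E (20): use full 1300 ; 2100 CPU-hours to go.
Take 1000 from Source 10 at 40 ; need 1100 more.
Source 23 (90): use full 300 ; 800 CPU-hours to go.
Source R (130): take the remaining 800 ; done.
Source L: unused.
Cost = 1300×20 + 1000×40 + 300×90 + 800×130 = 197000.

197000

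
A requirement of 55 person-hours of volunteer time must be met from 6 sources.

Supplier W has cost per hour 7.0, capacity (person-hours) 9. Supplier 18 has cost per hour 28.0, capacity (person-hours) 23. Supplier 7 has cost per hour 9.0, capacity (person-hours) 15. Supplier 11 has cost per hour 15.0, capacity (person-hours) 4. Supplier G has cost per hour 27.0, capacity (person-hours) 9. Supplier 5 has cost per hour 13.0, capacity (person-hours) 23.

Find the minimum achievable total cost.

Cheapest first:
Take 9 from Supplier W at 7.0 — need 46 more.
Supplier 7 at 9.0: take all 15 person-hours — 31 still needed.
Take 23 from Supplier 5 at 13.0 — need 8 more.
Supplier 11 (15.0): use full 4 — 4 person-hours to go.
Supplier G at 27.0: take 4 of its 9 — requirement met.
Supplier 18: unused.
Cost = 9×7.0 + 15×9.0 + 23×13.0 + 4×15.0 + 4×27.0 = 665.

665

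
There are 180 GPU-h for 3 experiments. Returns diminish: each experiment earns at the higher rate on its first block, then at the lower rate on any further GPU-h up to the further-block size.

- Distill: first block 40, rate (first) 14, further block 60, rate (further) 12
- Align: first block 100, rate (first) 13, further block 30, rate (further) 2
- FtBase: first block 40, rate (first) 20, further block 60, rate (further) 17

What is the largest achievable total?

2900

Rank every tier by rate: FtBase/first 20 > FtBase/second 17 > Distill/first 14 > Align/first 13 > Distill/second 12 > Align/second 2.
Fill FtBase first block (40 at 20) ; 140 left.
FtBase/second (17): +60 ; 80 left.
Fill Distill first block (40 at 14) ; 40 left.
40 remain; put them into Align first at 13.
Total = 20×40 + 17×60 + 14×40 + 13×40 = 2900.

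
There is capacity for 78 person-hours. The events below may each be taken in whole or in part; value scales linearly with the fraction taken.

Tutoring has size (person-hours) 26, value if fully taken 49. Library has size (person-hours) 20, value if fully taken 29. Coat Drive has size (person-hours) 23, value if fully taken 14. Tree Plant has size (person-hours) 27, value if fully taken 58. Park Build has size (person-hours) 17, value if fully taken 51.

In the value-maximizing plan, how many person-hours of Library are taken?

8

Rank by value-to-size ratio: Park Build 51/17≈3, Tree Plant 58/27≈2.15, Tutoring 49/26≈1.88, Library 29/20≈1.45, Coat Drive 14/23≈0.609.
Take all of Park Build (17 person-hours, value 51) — 61 person-hours left.
Take all of Tree Plant (27 person-hours, value 58) — 34 person-hours left.
All 26 person-hours of Tutoring fit (value 49) — 8 remain.
8 person-hours left: a 8/20 share of Library gives 29×8/20 = 11.6.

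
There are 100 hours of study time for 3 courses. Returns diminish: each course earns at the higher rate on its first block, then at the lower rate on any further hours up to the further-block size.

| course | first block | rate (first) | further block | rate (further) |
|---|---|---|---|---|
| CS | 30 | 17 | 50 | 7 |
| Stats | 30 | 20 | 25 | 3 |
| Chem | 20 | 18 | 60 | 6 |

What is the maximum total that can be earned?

1610

Order all 6 blocks by rate: Stats/first 20 > Chem/first 18 > CS/first 17 > CS/second 7 > Chem/second 6 > Stats/second 3.
Stats/first (20): +30 → 70 left.
Chem first at 18: fill all 20 → 50 left.
CS/first (17): +30 → 20 left.
20 remain; put them into CS second at 7.
Total = 20×30 + 18×20 + 17×30 + 7×20 = 1610.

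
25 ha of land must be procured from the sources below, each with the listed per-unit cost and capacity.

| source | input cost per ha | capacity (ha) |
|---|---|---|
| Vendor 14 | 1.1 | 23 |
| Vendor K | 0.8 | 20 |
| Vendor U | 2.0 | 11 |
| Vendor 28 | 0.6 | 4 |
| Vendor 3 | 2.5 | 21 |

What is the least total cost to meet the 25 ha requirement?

19.5

Cheapest first:
Vendor 28 at 0.6: take all 4 ha — 21 still needed.
Vendor K (0.8): use full 20 — 1 ha to go.
Vendor 14 (1.1): take the remaining 1 — done.
Vendor U, Vendor 3: unused.
Cost = 4×0.6 + 20×0.8 + 1×1.1 = 19.5.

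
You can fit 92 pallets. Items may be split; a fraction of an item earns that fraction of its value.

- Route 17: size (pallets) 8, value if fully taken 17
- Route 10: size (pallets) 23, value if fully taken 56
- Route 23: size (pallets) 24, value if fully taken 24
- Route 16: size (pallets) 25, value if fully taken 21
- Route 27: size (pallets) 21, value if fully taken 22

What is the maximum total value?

Rank by value-to-size ratio: Route 10 56/23≈2.43, Route 17 17/8≈2.12, Route 27 22/21≈1.05, Route 23 24/24≈1, Route 16 21/25≈0.84.
All 23 pallets of Route 10 fit (value 56) ; 69 remain.
Route 17: take in full, 8 pallets for value 17 ; 61 left.
All 21 pallets of Route 27 fit (value 22) ; 40 remain.
Take all of Route 23 (24 pallets, value 24) ; 16 pallets left.
Fill the last 16 pallets with part of Route 16: 16/25 of it earns 13.44.
Total value = 132.44.

132.44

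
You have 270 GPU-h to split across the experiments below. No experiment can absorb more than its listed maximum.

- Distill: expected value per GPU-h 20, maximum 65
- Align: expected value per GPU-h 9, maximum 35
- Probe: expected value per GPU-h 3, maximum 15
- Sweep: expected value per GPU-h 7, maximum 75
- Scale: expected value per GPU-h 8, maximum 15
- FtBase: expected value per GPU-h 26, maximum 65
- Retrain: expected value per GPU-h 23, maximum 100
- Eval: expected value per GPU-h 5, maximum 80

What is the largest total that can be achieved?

Highest expected value per GPU-h first: FtBase 26 > Retrain 23 > Distill 20 > Align 9 > Scale 8 > Sweep 7 > Eval 5 > Probe 3.
FtBase: +65 to 65 (cap) ; 205 left.
Retrain takes 100 to reach its cap of 100 ; 105 left.
Distill takes 65 to reach its cap of 65 ; 40 left.
Align takes 35 to reach its cap of 35 ; 5 left.
Scale has room for 15 but only 5 remain, so it gets 5.
Total = 20×65 + 9×35 + 8×5 + 26×65 + 23×100 = 5645.

5645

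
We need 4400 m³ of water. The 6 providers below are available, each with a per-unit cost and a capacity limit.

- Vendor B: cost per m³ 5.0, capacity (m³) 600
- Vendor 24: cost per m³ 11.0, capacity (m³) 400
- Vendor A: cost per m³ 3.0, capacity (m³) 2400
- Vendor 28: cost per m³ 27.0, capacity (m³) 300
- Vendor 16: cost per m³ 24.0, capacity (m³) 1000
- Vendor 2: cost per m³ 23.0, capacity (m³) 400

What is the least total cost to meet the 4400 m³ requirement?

38200

Fill from the cheapest provider first.
Take 2400 from Vendor A at 3.0 → need 2000 more.
Take 600 from Vendor B at 5.0 → need 1400 more.
Take 400 from Vendor 24 at 11.0 → need 1000 more.
Vendor 2 at 23.0: take all 400 m³ → 600 still needed.
Take 600 from Vendor 16 at 24.0 to finish.
Vendor 28: unused.
Cost = 2400×3.0 + 600×5.0 + 400×11.0 + 400×23.0 + 600×24.0 = 38200.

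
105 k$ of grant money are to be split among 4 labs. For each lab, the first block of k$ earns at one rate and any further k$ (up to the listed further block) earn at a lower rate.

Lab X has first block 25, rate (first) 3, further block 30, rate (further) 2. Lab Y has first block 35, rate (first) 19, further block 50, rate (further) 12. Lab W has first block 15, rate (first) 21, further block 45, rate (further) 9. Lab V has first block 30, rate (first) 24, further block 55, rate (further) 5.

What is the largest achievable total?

Rank every tier by rate: Lab V/T1 24 > Lab W/T1 21 > Lab Y/T1 19 > Lab Y/T2 12 > Lab W/T2 9 > Lab V/T2 5 > Lab X/T1 3 > Lab X/T2 2.
Lab V T1 at 24: fill all 30 ; 75 left.
Lab W T1 at 21: fill all 15 ; 60 left.
Fill Lab Y T1 block (35 at 19) ; 25 left.
25 remain; put them into Lab Y T2 at 12.
Total = 24×30 + 21×15 + 19×35 + 12×25 = 2000.

2000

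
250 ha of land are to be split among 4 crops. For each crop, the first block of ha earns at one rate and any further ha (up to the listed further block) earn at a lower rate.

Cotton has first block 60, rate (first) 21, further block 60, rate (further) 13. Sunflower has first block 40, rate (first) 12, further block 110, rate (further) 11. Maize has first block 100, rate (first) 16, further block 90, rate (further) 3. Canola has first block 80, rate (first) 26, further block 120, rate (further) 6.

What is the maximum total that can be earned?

5070

Order all 8 blocks by rate: Canola/first 26 > Cotton/first 21 > Maize/first 16 > Cotton/second 13 > Sunflower/first 12 > Sunflower/second 11 > Canola/second 6 > Maize/second 3.
Fill Canola first block (80 at 26) — 170 left.
Cotton first at 21: fill all 60 — 110 left.
Maize first at 16: fill all 100 — 10 left.
Cotton/second: +10 of 60 at 13; pool empty.
Total = 26×80 + 21×60 + 16×100 + 13×10 = 5070.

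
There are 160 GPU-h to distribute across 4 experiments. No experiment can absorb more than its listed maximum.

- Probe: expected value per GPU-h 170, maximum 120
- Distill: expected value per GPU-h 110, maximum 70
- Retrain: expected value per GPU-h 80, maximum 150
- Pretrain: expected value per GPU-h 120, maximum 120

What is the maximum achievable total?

Rank by expected value per GPU-h: Probe 170 > Pretrain 120 > Distill 110 > Retrain 80.
Probe: +120 to 120 (cap) → 40 left.
Pretrain: +40 (room for 120) → 40. Pool exhausted.
Total = 170×120 + 120×40 = 25200.

25200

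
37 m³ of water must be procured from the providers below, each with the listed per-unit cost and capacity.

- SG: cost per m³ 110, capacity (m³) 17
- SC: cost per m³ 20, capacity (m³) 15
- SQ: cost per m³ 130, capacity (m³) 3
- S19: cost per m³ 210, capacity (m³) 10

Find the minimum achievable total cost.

2980

Use providers in increasing cost order.
SC at 20: take all 15 m³ — 22 still needed.
SG (110): use full 17 — 5 m³ to go.
SQ (130): use full 3 — 2 m³ to go.
S19 (210): take the remaining 2 — done.
Cost = 15×20 + 17×110 + 3×130 + 2×210 = 2980.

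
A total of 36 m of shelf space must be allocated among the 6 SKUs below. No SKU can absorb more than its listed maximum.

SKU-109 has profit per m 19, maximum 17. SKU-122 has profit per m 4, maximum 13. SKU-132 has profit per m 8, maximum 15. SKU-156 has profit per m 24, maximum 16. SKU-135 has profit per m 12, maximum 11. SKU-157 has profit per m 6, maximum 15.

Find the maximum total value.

743

Rank by profit per m: SKU-156 24 > SKU-109 19 > SKU-135 12 > SKU-132 8 > SKU-157 6 > SKU-122 4.
SKU-156: +16 to 16 (cap) → 20 left.
Give SKU-109 17 to hit its cap of 17 → 3 left.
SKU-135 has room for 11 but only 3 remain, so it gets 3.
Total = 19×17 + 24×16 + 12×3 = 743.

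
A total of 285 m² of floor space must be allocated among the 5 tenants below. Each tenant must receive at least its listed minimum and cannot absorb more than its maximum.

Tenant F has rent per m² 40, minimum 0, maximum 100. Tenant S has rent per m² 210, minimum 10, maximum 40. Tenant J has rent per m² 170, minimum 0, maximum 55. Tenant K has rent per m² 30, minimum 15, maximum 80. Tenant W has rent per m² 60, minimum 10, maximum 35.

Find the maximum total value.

Meeting every minimum uses 0+10+0+15+10 = 35 m², leaving 250.
Rank by rent per m²: Tenant S 210 > Tenant J 170 > Tenant W 60 > Tenant F 40 > Tenant K 30.
Tenant S takes 30 more to reach its cap of 40 — 220 left.
Tenant J takes 55 more to reach its cap of 55 — 165 left.
Tenant W: +25 to 35 (cap) — 140 left.
Tenant F: +100 to 100 (cap) — 40 left.
Tenant K: +40 (room for 65) → 55. Pool exhausted.
Total = 40×100 + 210×40 + 170×55 + 30×55 + 60×35 = 25500.

25500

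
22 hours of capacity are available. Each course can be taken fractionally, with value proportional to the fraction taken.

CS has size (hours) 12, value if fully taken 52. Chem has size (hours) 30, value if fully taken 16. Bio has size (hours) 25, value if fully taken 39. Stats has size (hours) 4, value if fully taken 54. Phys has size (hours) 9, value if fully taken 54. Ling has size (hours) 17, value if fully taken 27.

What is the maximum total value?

Rank by value-to-size ratio: Stats 54/4≈13.5, Phys 54/9≈6, CS 52/12≈4.33, Ling 27/17≈1.59, Bio 39/25≈1.56, Chem 16/30≈0.533.
All 4 hours of Stats fit (value 54) — 18 remain.
All 9 hours of Phys fit (value 54) — 9 remain.
Only 9 hours remain; take 9/12 of CS for value 52×9/12 = 39.
Total value = 147.

147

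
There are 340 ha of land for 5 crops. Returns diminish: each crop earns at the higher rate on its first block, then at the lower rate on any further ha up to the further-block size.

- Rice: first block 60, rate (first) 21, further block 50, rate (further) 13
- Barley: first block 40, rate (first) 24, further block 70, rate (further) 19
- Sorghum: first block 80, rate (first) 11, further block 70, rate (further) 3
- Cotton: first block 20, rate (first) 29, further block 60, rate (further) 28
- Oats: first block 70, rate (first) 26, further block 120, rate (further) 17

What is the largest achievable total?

Order all 10 blocks by rate: Cotton/tier1 29 > Cotton/tier2 28 > Oats/tier1 26 > Barley/tier1 24 > Rice/tier1 21 > Barley/tier2 19 > Oats/tier2 17 > Rice/tier2 13 > Sorghum/tier1 11 > Sorghum/tier2 3.
Cotton/tier1 (29): +20 ; 320 left.
Cotton tier2 at 28: fill all 60 ; 260 left.
Oats/tier1 (26): +70 ; 190 left.
Barley tier1 at 24: fill all 40 ; 150 left.
Fill Rice tier1 block (60 at 21) ; 90 left.
Fill Barley tier2 block (70 at 19) ; 20 left.
20 remain; put them into Oats tier2 at 17.
Total = 29×20 + 28×60 + 26×70 + 24×40 + 21×60 + 19×70 + 17×20 = 7970.

7970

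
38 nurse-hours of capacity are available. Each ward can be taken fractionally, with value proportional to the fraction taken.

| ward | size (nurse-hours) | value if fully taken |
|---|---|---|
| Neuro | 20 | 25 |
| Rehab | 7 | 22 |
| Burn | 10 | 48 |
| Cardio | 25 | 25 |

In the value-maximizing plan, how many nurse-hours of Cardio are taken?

Best value per unit of size first: Burn 48/10≈4.8, Rehab 22/7≈3.14, Neuro 25/20≈1.25, Cardio 25/25≈1.
Take all of Burn (10 nurse-hours, value 48) → 28 nurse-hours left.
Rehab: take in full, 7 nurse-hours for value 22 → 21 left.
All 20 nurse-hours of Neuro fit (value 25) → 1 remain.
1 nurse-hours left: a 1/25 share of Cardio gives 25×1/25 = 1.

1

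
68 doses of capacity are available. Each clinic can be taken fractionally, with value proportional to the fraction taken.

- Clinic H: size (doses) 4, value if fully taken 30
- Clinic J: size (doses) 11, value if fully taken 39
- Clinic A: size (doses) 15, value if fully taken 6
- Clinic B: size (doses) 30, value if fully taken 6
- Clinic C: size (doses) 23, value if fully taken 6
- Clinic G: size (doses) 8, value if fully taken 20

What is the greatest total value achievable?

Rank by value-to-size ratio: Clinic H 30/4≈7.5, Clinic J 39/11≈3.55, Clinic G 20/8≈2.5, Clinic A 6/15≈0.4, Clinic C 6/23≈0.261, Clinic B 6/30≈0.2.
All 4 doses of Clinic H fit (value 30) → 64 remain.
Clinic J: take in full, 11 doses for value 39 → 53 left.
Clinic G: take in full, 8 doses for value 20 → 45 left.
Take all of Clinic A (15 doses, value 6) → 30 doses left.
All 23 doses of Clinic C fit (value 6) → 7 remain.
Only 7 doses remain; take 7/30 of Clinic B for value 6×7/30 = 1.4.
Total value = 102.4.

102.4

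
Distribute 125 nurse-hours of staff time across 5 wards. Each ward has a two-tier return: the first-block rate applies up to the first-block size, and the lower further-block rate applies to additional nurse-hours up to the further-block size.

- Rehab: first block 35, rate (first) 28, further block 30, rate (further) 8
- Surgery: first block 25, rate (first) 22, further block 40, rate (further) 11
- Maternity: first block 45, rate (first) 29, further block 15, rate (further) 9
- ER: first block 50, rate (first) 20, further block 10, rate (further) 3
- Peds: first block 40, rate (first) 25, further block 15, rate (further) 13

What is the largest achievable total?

Rank every tier by rate: Maternity/T1 29 > Rehab/T1 28 > Peds/T1 25 > Surgery/T1 22 > ER/T1 20 > Peds/T2 13 > Surgery/T2 11 > Maternity/T2 9 > Rehab/T2 8 > ER/T2 3.
Fill Maternity T1 block (45 at 29) — 80 left.
Rehab T1 at 28: fill all 35 — 45 left.
Fill Peds T1 block (40 at 25) — 5 left.
Surgery/T1: +5 of 25 at 22; pool empty.
Total = 29×45 + 28×35 + 25×40 + 22×5 = 3395.

3395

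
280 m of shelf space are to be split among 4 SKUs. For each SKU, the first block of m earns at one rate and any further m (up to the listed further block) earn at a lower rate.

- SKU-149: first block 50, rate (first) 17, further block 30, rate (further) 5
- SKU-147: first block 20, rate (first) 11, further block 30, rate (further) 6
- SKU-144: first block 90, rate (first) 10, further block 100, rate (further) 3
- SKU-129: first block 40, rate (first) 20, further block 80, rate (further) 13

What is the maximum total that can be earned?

Rank every tier by rate: SKU-129/tier1 20 > SKU-149/tier1 17 > SKU-129/tier2 13 > SKU-147/tier1 11 > SKU-144/tier1 10 > SKU-147/tier2 6 > SKU-149/tier2 5 > SKU-144/tier2 3.
SKU-129/tier1 (20): +40 — 240 left.
SKU-149 tier1 at 17: fill all 50 — 190 left.
SKU-129 tier2 at 13: fill all 80 — 110 left.
Fill SKU-147 tier1 block (20 at 11) — 90 left.
Fill SKU-144 tier1 block (90 at 10) — 0 left.
Total = 20×40 + 17×50 + 13×80 + 11×20 + 10×90 = 3810.

3810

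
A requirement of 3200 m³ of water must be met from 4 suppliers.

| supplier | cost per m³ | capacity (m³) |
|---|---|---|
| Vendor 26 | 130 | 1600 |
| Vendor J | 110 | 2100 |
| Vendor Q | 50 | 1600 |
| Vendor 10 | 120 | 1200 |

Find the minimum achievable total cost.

256000

Cheapest first:
Vendor Q at 50: take all 1600 m³ → 1600 still needed.
Vendor J at 110: take 1600 of its 2100 → requirement met.
Vendor 10, Vendor 26: unused.
Cost = 1600×50 + 1600×110 = 256000.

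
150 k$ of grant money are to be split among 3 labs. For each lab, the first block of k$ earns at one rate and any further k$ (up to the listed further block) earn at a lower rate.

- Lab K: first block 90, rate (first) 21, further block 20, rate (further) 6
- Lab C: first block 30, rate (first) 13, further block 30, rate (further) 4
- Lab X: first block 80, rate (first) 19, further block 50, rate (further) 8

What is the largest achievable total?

3030

Order all 6 blocks by rate: Lab K/first 21 > Lab X/first 19 > Lab C/first 13 > Lab X/second 8 > Lab K/second 6 > Lab C/second 4.
Lab K/first (21): +90 → 60 left.
Lab X/first: +60 of 80 at 19; pool empty.
Total = 21×90 + 19×60 = 3030.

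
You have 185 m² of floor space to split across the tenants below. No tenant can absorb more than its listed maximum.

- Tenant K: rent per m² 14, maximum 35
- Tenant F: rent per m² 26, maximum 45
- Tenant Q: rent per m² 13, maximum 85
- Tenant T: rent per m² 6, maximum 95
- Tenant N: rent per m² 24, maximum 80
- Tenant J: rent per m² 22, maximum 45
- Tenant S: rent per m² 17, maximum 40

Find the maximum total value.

Order the tenants by rent per m²: Tenant F 26 > Tenant N 24 > Tenant J 22 > Tenant S 17 > Tenant K 14 > Tenant Q 13 > Tenant T 6.
Tenant F takes 45 to reach its cap of 45 — 140 left.
Tenant N takes 80 to reach its cap of 80 — 60 left.
Tenant J takes 45 to reach its cap of 45 — 15 left.
Only 15 left; Tenant S takes them to reach 15.
Total = 26×45 + 24×80 + 22×45 + 17×15 = 4335.

4335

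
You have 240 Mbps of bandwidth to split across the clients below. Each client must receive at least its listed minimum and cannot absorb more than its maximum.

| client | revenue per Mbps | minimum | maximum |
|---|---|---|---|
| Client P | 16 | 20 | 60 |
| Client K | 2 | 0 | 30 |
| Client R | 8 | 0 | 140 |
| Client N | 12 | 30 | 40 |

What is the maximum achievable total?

Meeting every minimum uses 20+0+0+30 = 50 Mbps, leaving 190.
Highest revenue per Mbps first: Client P 16 > Client N 12 > Client R 8 > Client K 2.
Client P takes 40 more to reach its cap of 60 — 150 left.
Give Client N 10 more to hit its cap of 40 — 140 left.
Client R takes 140 more to reach its cap of 140 — 0 left.
Total = 16×60 + 8×140 + 12×40 = 2560.

2560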